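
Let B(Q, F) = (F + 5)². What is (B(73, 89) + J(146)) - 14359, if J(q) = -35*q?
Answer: -10633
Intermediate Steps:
B(Q, F) = (5 + F)²
(B(73, 89) + J(146)) - 14359 = ((5 + 89)² - 35*146) - 14359 = (94² - 5110) - 14359 = (8836 - 5110) - 14359 = 3726 - 14359 = -10633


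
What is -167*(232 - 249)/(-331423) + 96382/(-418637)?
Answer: -33131722029/138745930451 ≈ -0.23879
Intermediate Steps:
-167*(232 - 249)/(-331423) + 96382/(-418637) = -167*(-17)*(-1/331423) + 96382*(-1/418637) = 2839*(-1/331423) - 96382/418637 = -2839/331423 - 96382/418637 = -33131722029/138745930451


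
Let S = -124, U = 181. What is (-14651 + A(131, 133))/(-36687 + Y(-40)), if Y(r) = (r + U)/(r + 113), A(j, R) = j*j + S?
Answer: -87089/1339005 ≈ -0.065040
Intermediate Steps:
A(j, R) = -124 + j**2 (A(j, R) = j*j - 124 = j**2 - 124 = -124 + j**2)
Y(r) = (181 + r)/(113 + r) (Y(r) = (r + 181)/(r + 113) = (181 + r)/(113 + r))
(-14651 + A(131, 133))/(-36687 + Y(-40)) = (-14651 + (-124 + 131**2))/(-36687 + (181 - 40)/(113 - 40)) = (-14651 + (-124 + 17161))/(-36687 + 141/73) = (-14651 + 17037)/(-36687 + (1/73)*141) = 2386/(-36687 + 141/73) = 2386/(-2678010/73) = 2386*(-73/2678010) = -87089/1339005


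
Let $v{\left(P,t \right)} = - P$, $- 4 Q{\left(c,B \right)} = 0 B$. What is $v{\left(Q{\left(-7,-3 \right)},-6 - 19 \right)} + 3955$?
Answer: $3955$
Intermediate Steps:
$Q{\left(c,B \right)} = 0$ ($Q{\left(c,B \right)} = - \frac{0 B}{4} = \left(- \frac{1}{4}\right) 0 = 0$)
$v{\left(Q{\left(-7,-3 \right)},-6 - 19 \right)} + 3955 = \left(-1\right) 0 + 3955 = 0 + 3955 = 3955$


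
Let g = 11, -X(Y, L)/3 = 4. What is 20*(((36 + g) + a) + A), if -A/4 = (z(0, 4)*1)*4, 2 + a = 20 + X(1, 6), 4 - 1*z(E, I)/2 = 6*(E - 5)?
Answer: -20700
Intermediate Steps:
X(Y, L) = -12 (X(Y, L) = -3*4 = -12)
z(E, I) = 68 - 12*E (z(E, I) = 8 - 12*(E - 5) = 8 - 12*(-5 + E) = 8 - 2*(-30 + 6*E) = 8 + (60 - 12*E) = 68 - 12*E)
a = 6 (a = -2 + (20 - 12) = -2 + 8 = 6)
A = -1088 (A = -4*(68 - 12*0)*1*4 = -4*(68 + 0)*1*4 = -4*68*1*4 = -272*4 = -4*272 = -1088)
20*(((36 + g) + a) + A) = 20*(((36 + 11) + 6) - 1088) = 20*((47 + 6) - 1088) = 20*(53 - 1088) = 20*(-1035) = -20700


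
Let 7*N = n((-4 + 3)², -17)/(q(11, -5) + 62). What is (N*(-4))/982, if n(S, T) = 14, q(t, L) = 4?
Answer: -2/16203 ≈ -0.00012343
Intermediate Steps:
N = 1/33 (N = (14/(4 + 62))/7 = (14/66)/7 = (14*(1/66))/7 = (⅐)*(7/33) = 1/33 ≈ 0.030303)
(N*(-4))/982 = ((1/33)*(-4))/982 = -4/33*1/982 = -2/16203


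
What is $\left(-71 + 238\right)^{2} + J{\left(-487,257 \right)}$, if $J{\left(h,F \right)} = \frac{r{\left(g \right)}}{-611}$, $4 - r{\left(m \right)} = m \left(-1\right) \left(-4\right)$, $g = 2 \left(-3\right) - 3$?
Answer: $\frac{17040139}{611} \approx 27889.0$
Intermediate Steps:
$g = -9$ ($g = -6 - 3 = -9$)
$r{\left(m \right)} = 4 - 4 m$ ($r{\left(m \right)} = 4 - m \left(-1\right) \left(-4\right) = 4 - - m \left(-4\right) = 4 - 4 m$)
$J{\left(h,F \right)} = - \frac{40}{611}$ ($J{\left(h,F \right)} = \frac{4 - -36}{-611} = \left(4 + 36\right) \left(- \frac{1}{611}\right) = 40 \left(- \frac{1}{611}\right) = - \frac{40}{611}$)
$\left(-71 + 238\right)^{2} + J{\left(-487,257 \right)} = \left(-71 + 238\right)^{2} - \frac{40}{611} = 167^{2} - \frac{40}{611} = 27889 - \frac{40}{611} = \frac{17040139}{611}$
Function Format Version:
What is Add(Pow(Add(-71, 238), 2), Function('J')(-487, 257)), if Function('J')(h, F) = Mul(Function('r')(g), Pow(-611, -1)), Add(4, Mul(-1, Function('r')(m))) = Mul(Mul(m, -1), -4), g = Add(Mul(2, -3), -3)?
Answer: Rational(17040139, 611) ≈ 27889.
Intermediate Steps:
g = -9 (g = Add(-6, -3) = -9)
Function('r')(m) = Add(4, Mul(-4, m)) (Function('r')(m) = Add(4, Mul(-1, Mul(Mul(m, -1), -4))) = Add(4, Mul(-1, Mul(Mul(-1, m), -4))) = Add(4, Mul(-1, Mul(4, m))) = Add(4, Mul(-4, m)))
Function('J')(h, F) = Rational(-40, 611) (Function('J')(h, F) = Mul(Add(4, Mul(-4, -9)), Pow(-611, -1)) = Mul(Add(4, 36), Rational(-1, 611)) = Mul(40, Rational(-1, 611)) = Rational(-40, 611))
Add(Pow(Add(-71, 238), 2), Function('J')(-487, 257)) = Add(Pow(Add(-71, 238), 2), Rational(-40, 611)) = Add(Pow(167, 2), Rational(-40, 611)) = Add(27889, Rational(-40, 611)) = Rational(17040139, 611)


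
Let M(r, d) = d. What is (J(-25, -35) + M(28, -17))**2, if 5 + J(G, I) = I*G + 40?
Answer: 797449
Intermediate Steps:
J(G, I) = 35 + G*I (J(G, I) = -5 + (I*G + 40) = -5 + (G*I + 40) = -5 + (40 + G*I) = 35 + G*I)
(J(-25, -35) + M(28, -17))**2 = ((35 - 25*(-35)) - 17)**2 = ((35 + 875) - 17)**2 = (910 - 17)**2 = 893**2 = 797449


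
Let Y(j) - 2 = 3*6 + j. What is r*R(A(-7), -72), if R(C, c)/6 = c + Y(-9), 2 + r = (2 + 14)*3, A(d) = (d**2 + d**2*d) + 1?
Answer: -16836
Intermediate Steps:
A(d) = 1 + d**2 + d**3 (A(d) = (d**2 + d**3) + 1 = 1 + d**2 + d**3)
Y(j) = 20 + j (Y(j) = 2 + (3*6 + j) = 2 + (18 + j) = 20 + j)
r = 46 (r = -2 + (2 + 14)*3 = -2 + 16*3 = -2 + 48 = 46)
R(C, c) = 66 + 6*c (R(C, c) = 6*(c + (20 - 9)) = 6*(c + 11) = 6*(11 + c) = 66 + 6*c)
r*R(A(-7), -72) = 46*(66 + 6*(-72)) = 46*(66 - 432) = 46*(-366) = -16836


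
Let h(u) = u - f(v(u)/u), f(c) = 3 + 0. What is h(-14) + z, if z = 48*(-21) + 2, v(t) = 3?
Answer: -1023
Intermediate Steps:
f(c) = 3
z = -1006 (z = -1008 + 2 = -1006)
h(u) = -3 + u (h(u) = u - 1*3 = u - 3 = -3 + u)
h(-14) + z = (-3 - 14) - 1006 = -17 - 1006 = -1023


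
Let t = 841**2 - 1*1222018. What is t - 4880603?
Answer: -5395340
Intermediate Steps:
t = -514737 (t = 707281 - 1222018 = -514737)
t - 4880603 = -514737 - 4880603 = -5395340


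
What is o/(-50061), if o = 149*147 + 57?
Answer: -7320/16687 ≈ -0.43866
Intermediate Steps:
o = 21960 (o = 21903 + 57 = 21960)
o/(-50061) = 21960/(-50061) = 21960*(-1/50061) = -7320/16687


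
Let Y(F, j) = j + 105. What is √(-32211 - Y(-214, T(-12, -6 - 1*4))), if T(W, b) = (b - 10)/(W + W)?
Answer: I*√1163406/6 ≈ 179.77*I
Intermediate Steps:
T(W, b) = (-10 + b)/(2*W) (T(W, b) = (-10 + b)/((2*W)) = (-10 + b)*(1/(2*W)) = (-10 + b)/(2*W))
Y(F, j) = 105 + j
√(-32211 - Y(-214, T(-12, -6 - 1*4))) = √(-32211 - (105 + (½)*(-10 + (-6 - 1*4))/(-12))) = √(-32211 - (105 + (½)*(-1/12)*(-10 + (-6 - 4)))) = √(-32211 - (105 + (½)*(-1/12)*(-10 - 10))) = √(-32211 - (105 + (½)*(-1/12)*(-20))) = √(-32211 - (105 + ⅚)) = √(-32211 - 1*635/6) = √(-32211 - 635/6) = √(-193901/6) = I*√1163406/6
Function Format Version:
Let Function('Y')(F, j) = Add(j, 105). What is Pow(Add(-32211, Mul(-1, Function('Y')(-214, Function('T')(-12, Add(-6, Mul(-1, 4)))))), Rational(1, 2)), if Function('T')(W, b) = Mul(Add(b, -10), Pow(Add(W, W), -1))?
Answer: Mul(Rational(1, 6), I, Pow(1163406, Rational(1, 2))) ≈ Mul(179.77, I)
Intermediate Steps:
Function('T')(W, b) = Mul(Rational(1, 2), Pow(W, -1), Add(-10, b)) (Function('T')(W, b) = Mul(Add(-10, b), Pow(Mul(2, W), -1)) = Mul(Add(-10, b), Mul(Rational(1, 2), Pow(W, -1))) = Mul(Rational(1, 2), Pow(W, -1), Add(-10, b)))
Function('Y')(F, j) = Add(105, j)
Pow(Add(-32211, Mul(-1, Function('Y')(-214, Function('T')(-12, Add(-6, Mul(-1, 4)))))), Rational(1, 2)) = Pow(Add(-32211, Mul(-1, Add(105, Mul(Rational(1, 2), Pow(-12, -1), Add(-10, Add(-6, Mul(-1, 4))))))), Rational(1, 2)) = Pow(Add(-32211, Mul(-1, Add(105, Mul(Rational(1, 2), Rational(-1, 12), Add(-10, Add(-6, -4)))))), Rational(1, 2)) = Pow(Add(-32211, Mul(-1, Add(105, Mul(Rational(1, 2), Rational(-1, 12), Add(-10, -10))))), Rational(1, 2)) = Pow(Add(-32211, Mul(-1, Add(105, Mul(Rational(1, 2), Rational(-1, 12), -20)))), Rational(1, 2)) = Pow(Add(-32211, Mul(-1, Add(105, Rational(5, 6)))), Rational(1, 2)) = Pow(Add(-32211, Mul(-1, Rational(635, 6))), Rational(1, 2)) = Pow(Add(-32211, Rational(-635, 6)), Rational(1, 2)) = Pow(Rational(-193901, 6), Rational(1, 2)) = Mul(Rational(1, 6), I, Pow(1163406, Rational(1, 2)))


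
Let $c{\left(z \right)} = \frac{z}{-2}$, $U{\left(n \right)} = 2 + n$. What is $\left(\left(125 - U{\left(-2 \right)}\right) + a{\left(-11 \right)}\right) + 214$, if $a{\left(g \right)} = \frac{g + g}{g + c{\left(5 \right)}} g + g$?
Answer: $\frac{8372}{27} \approx 310.07$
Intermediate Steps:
$c{\left(z \right)} = - \frac{z}{2}$ ($c{\left(z \right)} = z \left(- \frac{1}{2}\right) = - \frac{z}{2}$)
$a{\left(g \right)} = g + \frac{2 g^{2}}{- \frac{5}{2} + g}$ ($a{\left(g \right)} = \frac{g + g}{g - \frac{5}{2}} g + g = \frac{2 g}{g - \frac{5}{2}} g + g = \frac{2 g}{- \frac{5}{2} + g} g + g = \frac{2 g^{2}}{- \frac{5}{2} + g} + g = g + \frac{2 g^{2}}{- \frac{5}{2} + g}$)
$\left(\left(125 - U{\left(-2 \right)}\right) + a{\left(-11 \right)}\right) + 214 = \left(\left(125 - \left(2 - 2\right)\right) - \frac{11 \left(-5 + 6 \left(-11\right)\right)}{-5 + 2 \left(-11\right)}\right) + 214 = \left(\left(125 - 0\right) - \frac{11 \left(-5 - 66\right)}{-5 - 22}\right) + 214 = \left(\left(125 + 0\right) - 11 \frac{1}{-27} \left(-71\right)\right) + 214 = \left(125 - \left(- \frac{11}{27}\right) \left(-71\right)\right) + 214 = \left(125 - \frac{781}{27}\right) + 214 = \frac{2594}{27} + 214 = \frac{8372}{27}$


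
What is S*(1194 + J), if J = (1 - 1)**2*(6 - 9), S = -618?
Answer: -737892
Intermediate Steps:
J = 0 (J = 0**2*(-3) = 0*(-3) = 0)
S*(1194 + J) = -618*(1194 + 0) = -618*1194 = -737892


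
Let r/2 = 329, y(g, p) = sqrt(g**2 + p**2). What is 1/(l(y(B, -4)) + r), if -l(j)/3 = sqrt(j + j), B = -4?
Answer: 35611289/23432226866 + 54*2**(1/4)/11716113433 + 2961*sqrt(2)/11716113433 + 324723*2**(3/4)/23432226866 ≈ 0.0015434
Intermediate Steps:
l(j) = -3*sqrt(2)*sqrt(j) (l(j) = -3*sqrt(j + j) = -3*sqrt(2)*sqrt(j))
r = 658 (r = 2*329 = 658)
1/(l(y(B, -4)) + r) = 1/(-3*sqrt(2)*sqrt(sqrt((-4)**2 + (-4)**2)) + 658) = 1/(-3*sqrt(2)*sqrt(sqrt(16 + 16)) + 658) = 1/(-3*sqrt(2)*sqrt(sqrt(32)) + 658) = 1/(-3*sqrt(2)*sqrt(4*sqrt(2)) + 658) = 1/(-3*sqrt(2)*2*2**(1/4) + 658) = 1/(-6*2**(3/4) + 658) = 1/(658 - 6*2**(3/4))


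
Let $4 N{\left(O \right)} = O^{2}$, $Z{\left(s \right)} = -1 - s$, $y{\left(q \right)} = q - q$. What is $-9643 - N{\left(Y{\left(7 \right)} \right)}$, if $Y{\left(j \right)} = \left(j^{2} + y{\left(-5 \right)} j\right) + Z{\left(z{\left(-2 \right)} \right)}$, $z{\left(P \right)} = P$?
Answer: $-10268$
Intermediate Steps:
$y{\left(q \right)} = 0$
$Y{\left(j \right)} = 1 + j^{2}$ ($Y{\left(j \right)} = \left(j^{2} + 0 j\right) - -1 = \left(j^{2} + 0\right) + \left(-1 + 2\right) = j^{2} + 1 = 1 + j^{2}$)
$N{\left(O \right)} = \frac{O^{2}}{4}$
$-9643 - N{\left(Y{\left(7 \right)} \right)} = -9643 - \frac{\left(1 + 7^{2}\right)^{2}}{4} = -9643 - \frac{\left(1 + 49\right)^{2}}{4} = -9643 - \frac{50^{2}}{4} = -9643 - \frac{1}{4} \cdot 2500 = -9643 - 625 = -10268$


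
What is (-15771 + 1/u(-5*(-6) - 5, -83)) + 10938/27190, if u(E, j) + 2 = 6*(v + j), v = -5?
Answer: -4545307595/288214 ≈ -15771.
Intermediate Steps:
u(E, j) = -32 + 6*j (u(E, j) = -2 + 6*(-5 + j) = -2 + (-30 + 6*j) = -32 + 6*j)
(-15771 + 1/u(-5*(-6) - 5, -83)) + 10938/27190 = (-15771 + 1/(-32 + 6*(-83))) + 10938/27190 = (-15771 + 1/(-32 - 498)) + 10938*(1/27190) = (-15771 + 1/(-530)) + 5469/13595 = (-15771 - 1/530) + 5469/13595 = -8358631/530 + 5469/13595 = -4545307595/288214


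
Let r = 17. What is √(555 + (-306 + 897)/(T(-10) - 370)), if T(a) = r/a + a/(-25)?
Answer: √7629490965/3713 ≈ 23.525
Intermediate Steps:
T(a) = 17/a - a/25 (T(a) = 17/a + a/(-25) = 17/a + a*(-1/25) = 17/a - a/25)
√(555 + (-306 + 897)/(T(-10) - 370)) = √(555 + (-306 + 897)/((17/(-10) - 1/25*(-10)) - 370)) = √(555 + 591/((17*(-⅒) + ⅖) - 370)) = √(555 + 591/((-17/10 + ⅖) - 370)) = √(555 + 591/(-13/10 - 370)) = √(555 + 591/(-3713/10)) = √(555 + 591*(-10/3713)) = √(555 - 5910/3713) = √(2054805/3713) = √7629490965/3713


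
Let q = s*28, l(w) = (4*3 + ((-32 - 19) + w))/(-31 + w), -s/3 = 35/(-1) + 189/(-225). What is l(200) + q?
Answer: 12723641/4225 ≈ 3011.5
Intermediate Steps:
s = 2688/25 (s = -3*(35/(-1) + 189/(-225)) = -3*(35*(-1) + 189*(-1/225)) = -3*(-35 - 21/25) = -3*(-896/25) = 2688/25 ≈ 107.52)
l(w) = (-39 + w)/(-31 + w) (l(w) = (12 + (-51 + w))/(-31 + w) = (-39 + w)/(-31 + w))
q = 75264/25 (q = (2688/25)*28 = 75264/25 ≈ 3010.6)
l(200) + q = (-39 + 200)/(-31 + 200) + 75264/25 = 161/169 + 75264/25 = 12723641/4225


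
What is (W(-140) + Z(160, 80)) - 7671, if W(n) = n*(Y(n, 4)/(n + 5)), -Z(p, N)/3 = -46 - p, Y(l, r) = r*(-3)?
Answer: -63589/9 ≈ -7065.4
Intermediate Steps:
Y(l, r) = -3*r
Z(p, N) = 138 + 3*p (Z(p, N) = -3*(-46 - p) = 138 + 3*p)
W(n) = -12*n/(5 + n) (W(n) = n*((-3*4)/(n + 5)) = n*(-12/(5 + n)) = -12*n/(5 + n))
(W(-140) + Z(160, 80)) - 7671 = (-12*(-140)/(5 - 140) + (138 + 3*160)) - 7671 = (-12*(-140)/(-135) + (138 + 480)) - 7671 = (-12*(-140)*(-1/135) + 618) - 7671 = (-112/9 + 618) - 7671 = 5450/9 - 7671 = -63589/9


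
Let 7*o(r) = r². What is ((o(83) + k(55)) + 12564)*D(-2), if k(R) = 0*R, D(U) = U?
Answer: -189674/7 ≈ -27096.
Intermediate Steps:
k(R) = 0
o(r) = r²/7
((o(83) + k(55)) + 12564)*D(-2) = (((⅐)*83² + 0) + 12564)*(-2) = (((⅐)*6889 + 0) + 12564)*(-2) = ((6889/7 + 0) + 12564)*(-2) = (6889/7 + 12564)*(-2) = (94837/7)*(-2) = -189674/7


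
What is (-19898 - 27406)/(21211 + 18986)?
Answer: -15768/13399 ≈ -1.1768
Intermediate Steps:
(-19898 - 27406)/(21211 + 18986) = -47304/40197 = -47304*1/40197 = -15768/13399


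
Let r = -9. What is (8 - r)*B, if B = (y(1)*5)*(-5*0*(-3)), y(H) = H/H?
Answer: 0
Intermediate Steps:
y(H) = 1
B = 0 (B = (1*5)*(-5*0*(-3)) = 5*(0*(-3)) = 5*0 = 0)
(8 - r)*B = (8 - 1*(-9))*0 = (8 + 9)*0 = 17*0 = 0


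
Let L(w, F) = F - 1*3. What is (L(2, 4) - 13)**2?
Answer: 144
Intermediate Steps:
L(w, F) = -3 + F (L(w, F) = F - 3 = -3 + F)
(L(2, 4) - 13)**2 = ((-3 + 4) - 13)**2 = (1 - 13)**2 = (-12)**2 = 144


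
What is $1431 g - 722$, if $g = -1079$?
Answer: $-1544771$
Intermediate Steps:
$1431 g - 722 = 1431 \left(-1079\right) - 722 = -1544049 - 722 = -1544771$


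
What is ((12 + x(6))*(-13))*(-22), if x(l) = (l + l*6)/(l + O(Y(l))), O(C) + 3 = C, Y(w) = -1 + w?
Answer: 9867/2 ≈ 4933.5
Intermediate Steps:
O(C) = -3 + C
x(l) = 7*l/(-4 + 2*l) (x(l) = (l + l*6)/(l + (-3 + (-1 + l))) = (l + 6*l)/(l + (-4 + l)) = (7*l)/(-4 + 2*l) = 7*l/(-4 + 2*l))
((12 + x(6))*(-13))*(-22) = ((12 + (7/2)*6/(-2 + 6))*(-13))*(-22) = ((12 + (7/2)*6/4)*(-13))*(-22) = ((12 + (7/2)*6*(¼))*(-13))*(-22) = ((12 + 21/4)*(-13))*(-22) = ((69/4)*(-13))*(-22) = -897/4*(-22) = 9867/2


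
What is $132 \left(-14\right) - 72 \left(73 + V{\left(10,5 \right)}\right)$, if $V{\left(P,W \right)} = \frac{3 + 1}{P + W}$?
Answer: $- \frac{35616}{5} \approx -7123.2$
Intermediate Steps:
$V{\left(P,W \right)} = \frac{4}{P + W}$
$132 \left(-14\right) - 72 \left(73 + V{\left(10,5 \right)}\right) = 132 \left(-14\right) - 72 \left(73 + \frac{4}{10 + 5}\right) = -1848 - 72 \left(73 + \frac{4}{15}\right) = -1848 - \frac{26376}{5} = - \frac{35616}{5}$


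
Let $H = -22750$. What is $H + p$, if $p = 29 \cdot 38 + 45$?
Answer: $-21603$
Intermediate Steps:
$p = 1147$ ($p = 1102 + 45 = 1147$)
$H + p = -22750 + 1147 = -21603$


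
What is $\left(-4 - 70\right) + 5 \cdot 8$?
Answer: $-34$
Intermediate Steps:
$\left(-4 - 70\right) + 5 \cdot 8 = -74 + 40 = -34$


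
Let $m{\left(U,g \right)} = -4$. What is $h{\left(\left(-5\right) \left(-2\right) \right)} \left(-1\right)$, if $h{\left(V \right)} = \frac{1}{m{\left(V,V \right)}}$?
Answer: $\frac{1}{4} \approx 0.25$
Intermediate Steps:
$h{\left(V \right)} = - \frac{1}{4}$ ($h{\left(V \right)} = \frac{1}{-4} = - \frac{1}{4}$)
$h{\left(\left(-5\right) \left(-2\right) \right)} \left(-1\right) = \left(- \frac{1}{4}\right) \left(-1\right) = \frac{1}{4}$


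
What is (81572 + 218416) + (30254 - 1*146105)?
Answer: 184137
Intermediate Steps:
(81572 + 218416) + (30254 - 1*146105) = 299988 + (30254 - 146105) = 299988 - 115851 = 184137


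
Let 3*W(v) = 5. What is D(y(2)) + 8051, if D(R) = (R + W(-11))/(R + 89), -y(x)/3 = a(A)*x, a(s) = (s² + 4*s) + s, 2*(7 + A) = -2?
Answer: 1328842/165 ≈ 8053.6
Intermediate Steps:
A = -8 (A = -7 + (½)*(-2) = -7 - 1 = -8)
W(v) = 5/3 (W(v) = (⅓)*5 = 5/3)
a(s) = s² + 5*s
y(x) = -72*x (y(x) = -3*(-8*(5 - 8))*x = -3*(-8*(-3))*x = -72*x)
D(R) = (5/3 + R)/(89 + R) (D(R) = (R + 5/3)/(R + 89) = (5/3 + R)/(89 + R))
D(y(2)) + 8051 = (5/3 - 72*2)/(89 - 72*2) + 8051 = (5/3 - 144)/(89 - 144) + 8051 = -427/3/(-55) + 8051 = -1/55*(-427/3) + 8051 = 427/165 + 8051 = 1328842/165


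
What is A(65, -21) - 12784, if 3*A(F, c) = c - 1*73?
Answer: -38446/3 ≈ -12815.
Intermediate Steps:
A(F, c) = -73/3 + c/3 (A(F, c) = (c - 1*73)/3 = (c - 73)/3 = (-73 + c)/3 = -73/3 + c/3)
A(65, -21) - 12784 = (-73/3 + (1/3)*(-21)) - 12784 = (-73/3 - 7) - 12784 = -94/3 - 12784 = -38446/3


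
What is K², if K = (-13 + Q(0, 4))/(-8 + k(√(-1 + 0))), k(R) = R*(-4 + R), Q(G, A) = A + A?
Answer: 1625/9409 - 1800*I/9409 ≈ 0.17271 - 0.19131*I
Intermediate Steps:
Q(G, A) = 2*A
K = -5/(-8 + I*(-4 + I)) (K = (-13 + 2*4)/(-8 + √(-1 + 0)*(-4 + √(-1 + 0))) = (-13 + 8)/(-8 + √(-1)*(-4 + √(-1))) = -5/(-8 + I*(-4 + I)) ≈ 0.46392 - 0.20619*I)
K² = (45/97 - 20*I/97)²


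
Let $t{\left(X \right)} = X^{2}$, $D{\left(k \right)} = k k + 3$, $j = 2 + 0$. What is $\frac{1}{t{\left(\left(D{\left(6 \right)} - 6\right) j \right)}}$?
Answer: $\frac{1}{4356} \approx 0.00022957$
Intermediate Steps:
$j = 2$
$D{\left(k \right)} = 3 + k^{2}$ ($D{\left(k \right)} = k^{2} + 3 = 3 + k^{2}$)
$\frac{1}{t{\left(\left(D{\left(6 \right)} - 6\right) j \right)}} = \frac{1}{\left(\left(\left(3 + 6^{2}\right) - 6\right) 2\right)^{2}} = \frac{1}{\left(\left(\left(3 + 36\right) - 6\right) 2\right)^{2}} = \frac{1}{\left(\left(39 - 6\right) 2\right)^{2}} = \frac{1}{\left(33 \cdot 2\right)^{2}} = \frac{1}{66^{2}} = \frac{1}{4356}$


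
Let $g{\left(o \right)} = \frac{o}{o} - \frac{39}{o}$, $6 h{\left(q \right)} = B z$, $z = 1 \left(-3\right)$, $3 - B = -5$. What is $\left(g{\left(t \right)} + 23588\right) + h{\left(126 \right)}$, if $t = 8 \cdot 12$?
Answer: $\frac{754707}{32} \approx 23585.0$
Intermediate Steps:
$B = 8$ ($B = 3 - -5 = 3 + 5 = 8$)
$z = -3$
$h{\left(q \right)} = -4$ ($h{\left(q \right)} = \frac{8 \left(-3\right)}{6} = \frac{1}{6} \left(-24\right) = -4$)
$t = 96$
$g{\left(o \right)} = 1 - \frac{39}{o}$
$\left(g{\left(t \right)} + 23588\right) + h{\left(126 \right)} = \left(\frac{-39 + 96}{96} + 23588\right) - 4 = \left(\frac{1}{96} \cdot 57 + 23588\right) - 4 = \left(\frac{19}{32} + 23588\right) - 4 = \frac{754835}{32} - 4 = \frac{754707}{32}$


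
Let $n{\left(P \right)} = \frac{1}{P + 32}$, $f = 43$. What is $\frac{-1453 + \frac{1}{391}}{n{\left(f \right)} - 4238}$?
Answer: $\frac{42609150}{124278959} \approx 0.34285$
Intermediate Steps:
$n{\left(P \right)} = \frac{1}{32 + P}$
$\frac{-1453 + \frac{1}{391}}{n{\left(f \right)} - 4238} = \frac{-1453 + \frac{1}{391}}{\frac{1}{32 + 43} - 4238} = \frac{-1453 + \frac{1}{391}}{\frac{1}{75} - 4238} = - \frac{568122}{391 \left(\frac{1}{75} - 4238\right)} = - \frac{568122}{391 \left(- \frac{317849}{75}\right)} = \left(- \frac{568122}{391}\right) \left(- \frac{75}{317849}\right) = \frac{42609150}{124278959}$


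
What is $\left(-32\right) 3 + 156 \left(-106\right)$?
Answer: $-16632$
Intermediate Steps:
$\left(-32\right) 3 + 156 \left(-106\right) = -96 - 16536 = -16632$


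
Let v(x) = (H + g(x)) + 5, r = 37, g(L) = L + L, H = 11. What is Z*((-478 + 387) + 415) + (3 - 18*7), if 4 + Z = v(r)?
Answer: 27741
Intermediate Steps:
g(L) = 2*L
v(x) = 16 + 2*x (v(x) = (11 + 2*x) + 5 = 16 + 2*x)
Z = 86 (Z = -4 + (16 + 2*37) = -4 + (16 + 74) = -4 + 90 = 86)
Z*((-478 + 387) + 415) + (3 - 18*7) = 86*((-478 + 387) + 415) + (3 - 18*7) = 86*(-91 + 415) + (3 - 126) = 86*324 - 123 = 27864 - 123 = 27741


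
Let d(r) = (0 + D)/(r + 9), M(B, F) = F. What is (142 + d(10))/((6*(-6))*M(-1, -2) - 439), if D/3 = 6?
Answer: -2716/6973 ≈ -0.38950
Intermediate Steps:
D = 18 (D = 3*6 = 18)
d(r) = 18/(9 + r) (d(r) = (0 + 18)/(r + 9) = 18/(9 + r))
(142 + d(10))/((6*(-6))*M(-1, -2) - 439) = (142 + 18/(9 + 10))/((6*(-6))*(-2) - 439) = (142 + 18/19)/(-36*(-2) - 439) = (142 + 18*(1/19))/(72 - 439) = (142 + 18/19)/(-367) = (2716/19)*(-1/367) = -2716/6973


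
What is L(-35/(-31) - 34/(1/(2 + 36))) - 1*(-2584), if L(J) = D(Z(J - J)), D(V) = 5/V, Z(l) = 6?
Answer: 15509/6 ≈ 2584.8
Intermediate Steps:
L(J) = ⅚ (L(J) = 5/6 = 5*(⅙) = ⅚)
L(-35/(-31) - 34/(1/(2 + 36))) - 1*(-2584) = ⅚ - 1*(-2584) = ⅚ + 2584 = 15509/6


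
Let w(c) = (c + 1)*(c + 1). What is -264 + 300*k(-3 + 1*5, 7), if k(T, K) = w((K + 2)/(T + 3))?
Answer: 2088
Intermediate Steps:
w(c) = (1 + c)² (w(c) = (1 + c)*(1 + c) = (1 + c)²)
k(T, K) = (1 + (2 + K)/(3 + T))² (k(T, K) = (1 + (K + 2)/(T + 3))² = (1 + (2 + K)/(3 + T))²)
-264 + 300*k(-3 + 1*5, 7) = -264 + 300*((5 + 7 + (-3 + 1*5))²/(3 + (-3 + 1*5))²) = -264 + 300*((5 + 7 + (-3 + 5))²/(3 + (-3 + 5))²) = -264 + 300*((5 + 7 + 2)²/(3 + 2)²) = -264 + 300*(14²/5²) = -264 + 300*((1/25)*196) = -264 + 300*(196/25) = -264 + 2352 = 2088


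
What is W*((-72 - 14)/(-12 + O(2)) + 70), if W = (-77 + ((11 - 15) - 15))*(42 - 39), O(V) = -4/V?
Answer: -153504/7 ≈ -21929.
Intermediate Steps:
W = -288 (W = (-77 + (-4 - 15))*3 = (-77 - 19)*3 = -96*3 = -288)
W*((-72 - 14)/(-12 + O(2)) + 70) = -288*((-72 - 14)/(-12 - 4/2) + 70) = -288*(-86/(-12 - 4*½) + 70) = -288*(-86/(-12 - 2) + 70) = -288*(-86/(-14) + 70) = -288*(-86*(-1/14) + 70) = -288*(43/7 + 70) = -288*533/7 = -153504/7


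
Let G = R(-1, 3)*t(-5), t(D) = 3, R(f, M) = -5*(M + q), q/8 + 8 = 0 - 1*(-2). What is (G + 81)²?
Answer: 571536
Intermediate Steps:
q = -48 (q = -64 + 8*(0 - 1*(-2)) = -64 + 8*(0 + 2) = -64 + 8*2 = -64 + 16 = -48)
R(f, M) = 240 - 5*M (R(f, M) = -5*(M - 48) = -5*(-48 + M) = 240 - 5*M)
G = 675 (G = (240 - 5*3)*3 = (240 - 15)*3 = 225*3 = 675)
(G + 81)² = (675 + 81)² = 756² = 571536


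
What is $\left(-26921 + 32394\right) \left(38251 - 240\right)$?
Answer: $208034203$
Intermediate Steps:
$\left(-26921 + 32394\right) \left(38251 - 240\right) = 5473 \cdot 38011 = 208034203$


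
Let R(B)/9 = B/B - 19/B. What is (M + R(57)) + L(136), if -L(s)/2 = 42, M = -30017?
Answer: -30095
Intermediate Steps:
R(B) = 9 - 171/B (R(B) = 9*(B/B - 19/B) = 9*(1 - 19/B) = 9 - 171/B)
L(s) = -84 (L(s) = -2*42 = -84)
(M + R(57)) + L(136) = (-30017 + (9 - 171/57)) - 84 = (-30017 + (9 - 171*1/57)) - 84 = (-30017 + (9 - 3)) - 84 = (-30017 + 6) - 84 = -30011 - 84 = -30095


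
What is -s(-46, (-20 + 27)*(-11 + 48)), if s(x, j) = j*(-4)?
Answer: 1036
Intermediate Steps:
s(x, j) = -4*j
-s(-46, (-20 + 27)*(-11 + 48)) = -(-4)*(-20 + 27)*(-11 + 48) = -(-4)*7*37 = -(-4)*259 = -1*(-1036) = 1036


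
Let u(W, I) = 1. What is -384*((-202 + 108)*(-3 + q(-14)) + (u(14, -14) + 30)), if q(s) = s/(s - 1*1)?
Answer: -432512/5 ≈ -86502.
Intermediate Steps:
q(s) = s/(-1 + s) (q(s) = s/(s - 1) = s/(-1 + s))
-384*((-202 + 108)*(-3 + q(-14)) + (u(14, -14) + 30)) = -384*((-202 + 108)*(-3 - 14/(-1 - 14)) + (1 + 30)) = -384*(-94*(-3 - 14/(-15)) + 31) = -384*(-94*(-3 - 14*(-1/15)) + 31) = -384*(-94*(-3 + 14/15) + 31) = -384*(-94*(-31/15) + 31) = -384*(2914/15 + 31) = -384*3379/15 = -432512/5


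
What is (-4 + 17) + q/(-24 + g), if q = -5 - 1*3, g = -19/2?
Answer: 887/67 ≈ 13.239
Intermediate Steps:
g = -19/2 (g = -19*½ = -19/2 ≈ -9.5000)
q = -8 (q = -5 - 3 = -8)
(-4 + 17) + q/(-24 + g) = (-4 + 17) - 8/(-24 - 19/2) = 13 - 8/(-67/2) = 13 - 8*(-2/67) = 13 + 16/67 = 887/67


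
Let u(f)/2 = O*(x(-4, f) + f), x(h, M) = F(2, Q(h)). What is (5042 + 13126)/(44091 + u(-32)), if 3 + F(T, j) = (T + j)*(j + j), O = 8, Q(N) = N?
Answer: 18168/43787 ≈ 0.41492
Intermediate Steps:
F(T, j) = -3 + 2*j*(T + j) (F(T, j) = -3 + (T + j)*(j + j) = -3 + (T + j)*(2*j) = -3 + 2*j*(T + j))
x(h, M) = -3 + 2*h² + 4*h (x(h, M) = -3 + 2*h² + 2*2*h = -3 + 2*h² + 4*h)
u(f) = 208 + 16*f (u(f) = 2*(8*((-3 + 2*(-4)² + 4*(-4)) + f)) = 2*(8*((-3 + 2*16 - 16) + f)) = 2*(8*((-3 + 32 - 16) + f)) = 2*(8*(13 + f)) = 2*(104 + 8*f) = 208 + 16*f)
(5042 + 13126)/(44091 + u(-32)) = (5042 + 13126)/(44091 + (208 + 16*(-32))) = 18168/(44091 + (208 - 512)) = 18168/(44091 - 304) = 18168/43787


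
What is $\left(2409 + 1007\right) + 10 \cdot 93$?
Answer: $4346$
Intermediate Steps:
$\left(2409 + 1007\right) + 10 \cdot 93 = 3416 + 930 = 4346$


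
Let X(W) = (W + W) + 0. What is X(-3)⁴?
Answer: 1296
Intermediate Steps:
X(W) = 2*W (X(W) = 2*W + 0 = 2*W)
X(-3)⁴ = (2*(-3))⁴ = (-6)⁴ = 1296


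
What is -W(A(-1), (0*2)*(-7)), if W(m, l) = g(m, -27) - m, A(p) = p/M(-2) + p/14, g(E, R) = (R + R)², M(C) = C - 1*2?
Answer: -81643/28 ≈ -2915.8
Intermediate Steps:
M(C) = -2 + C (M(C) = C - 2 = -2 + C)
g(E, R) = 4*R² (g(E, R) = (2*R)² = 4*R²)
A(p) = -5*p/28 (A(p) = p/(-2 - 2) + p/14 = p/(-4) + p*(1/14) = p*(-¼) + p/14 = -p/4 + p/14 = -5*p/28)
W(m, l) = 2916 - m (W(m, l) = 4*(-27)² - m = 4*729 - m = 2916 - m)
-W(A(-1), (0*2)*(-7)) = -(2916 - (-5)*(-1)/28) = -(2916 - 1*5/28) = -(2916 - 5/28) = -1*81643/28 = -81643/28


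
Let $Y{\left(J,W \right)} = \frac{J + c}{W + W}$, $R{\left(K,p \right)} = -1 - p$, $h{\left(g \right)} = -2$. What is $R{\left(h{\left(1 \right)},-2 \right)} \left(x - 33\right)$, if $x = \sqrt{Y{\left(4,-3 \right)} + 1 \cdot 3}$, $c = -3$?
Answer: $-33 + \frac{\sqrt{102}}{6} \approx -31.317$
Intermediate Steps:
$Y{\left(J,W \right)} = \frac{-3 + J}{2 W}$ ($Y{\left(J,W \right)} = \frac{J - 3}{W + W} = \frac{-3 + J}{2 W}$)
$x = \frac{\sqrt{102}}{6}$ ($x = \sqrt{\frac{-3 + 4}{2 \left(-3\right)} + 1 \cdot 3} = \sqrt{\frac{1}{2} \left(- \frac{1}{3}\right) 1 + 3} = \sqrt{- \frac{1}{6} + 3} = \sqrt{\frac{17}{6}} = \frac{\sqrt{102}}{6} \approx 1.6833$)
$R{\left(h{\left(1 \right)},-2 \right)} \left(x - 33\right) = \left(-1 - -2\right) \left(\frac{\sqrt{102}}{6} - 33\right) = \left(-1 + 2\right) \left(-33 + \frac{\sqrt{102}}{6}\right) = 1 \left(-33 + \frac{\sqrt{102}}{6}\right) = -33 + \frac{\sqrt{102}}{6}$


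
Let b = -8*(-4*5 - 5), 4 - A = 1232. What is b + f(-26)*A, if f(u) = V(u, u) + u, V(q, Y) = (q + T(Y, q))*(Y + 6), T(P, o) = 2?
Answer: -557312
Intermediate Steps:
A = -1228 (A = 4 - 1*1232 = 4 - 1232 = -1228)
V(q, Y) = (2 + q)*(6 + Y) (V(q, Y) = (q + 2)*(Y + 6) = (2 + q)*(6 + Y))
f(u) = 12 + u² + 9*u (f(u) = (12 + 2*u + 6*u + u*u) + u = (12 + 2*u + 6*u + u²) + u = (12 + u² + 8*u) + u = 12 + u² + 9*u)
b = 200 (b = -8*(-20 - 5) = -8*(-25) = 200)
b + f(-26)*A = 200 + (12 + (-26)² + 9*(-26))*(-1228) = 200 + (12 + 676 - 234)*(-1228) = 200 + 454*(-1228) = 200 - 557512 = -557312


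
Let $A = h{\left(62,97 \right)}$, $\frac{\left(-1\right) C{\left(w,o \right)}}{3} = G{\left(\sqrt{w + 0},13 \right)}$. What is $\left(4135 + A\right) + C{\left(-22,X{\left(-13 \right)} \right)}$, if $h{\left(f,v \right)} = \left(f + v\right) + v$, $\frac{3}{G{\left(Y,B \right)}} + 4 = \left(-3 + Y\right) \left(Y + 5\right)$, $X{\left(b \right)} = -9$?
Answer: $\frac{7768048}{1769} + \frac{18 i \sqrt{22}}{1769} \approx 4391.2 + 0.047726 i$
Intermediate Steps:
$G{\left(Y,B \right)} = \frac{3}{-4 + \left(-3 + Y\right) \left(5 + Y\right)}$ ($G{\left(Y,B \right)} = \frac{3}{-4 + \left(-3 + Y\right) \left(Y + 5\right)} = \frac{3}{-4 + \left(-3 + Y\right) \left(5 + Y\right)}$)
$C{\left(w,o \right)} = - \frac{9}{-19 + w + 2 \sqrt{w}}$ ($C{\left(w,o \right)} = - 3 \frac{3}{-19 + \left(\sqrt{w + 0}\right)^{2} + 2 \sqrt{w + 0}} = - 3 \frac{3}{-19 + \left(\sqrt{w}\right)^{2} + 2 \sqrt{w}} = - 3 \frac{3}{-19 + w + 2 \sqrt{w}} = - \frac{9}{-19 + w + 2 \sqrt{w}}$)
$h{\left(f,v \right)} = f + 2 v$
$A = 256$ ($A = 62 + 2 \cdot 97 = 62 + 194 = 256$)
$\left(4135 + A\right) + C{\left(-22,X{\left(-13 \right)} \right)} = \left(4135 + 256\right) - \frac{9}{-19 - 22 + 2 \sqrt{-22}} = 4391 - \frac{9}{-19 - 22 + 2 i \sqrt{22}} = 4391 - \frac{9}{-41 + 2 i \sqrt{22}}$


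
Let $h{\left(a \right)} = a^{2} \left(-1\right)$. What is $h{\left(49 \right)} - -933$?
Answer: $-1468$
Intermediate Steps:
$h{\left(a \right)} = - a^{2}$
$h{\left(49 \right)} - -933 = - 49^{2} - -933 = \left(-1\right) 2401 + 933 = -2401 + 933 = -1468$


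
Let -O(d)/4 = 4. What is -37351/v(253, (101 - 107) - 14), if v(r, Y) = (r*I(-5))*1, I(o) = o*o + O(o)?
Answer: -37351/2277 ≈ -16.404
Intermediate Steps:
O(d) = -16 (O(d) = -4*4 = -16)
I(o) = -16 + o² (I(o) = o*o - 16 = o² - 16 = -16 + o²)
v(r, Y) = 9*r (v(r, Y) = (r*(-16 + (-5)²))*1 = (r*(-16 + 25))*1 = (r*9)*1 = (9*r)*1 = 9*r)
-37351/v(253, (101 - 107) - 14) = -37351/(9*253) = -37351/2277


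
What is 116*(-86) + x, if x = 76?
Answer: -9900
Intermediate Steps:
116*(-86) + x = 116*(-86) + 76 = -9976 + 76 = -9900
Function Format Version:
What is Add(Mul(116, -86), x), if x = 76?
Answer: -9900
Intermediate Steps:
Add(Mul(116, -86), x) = Add(Mul(116, -86), 76) = Add(-9976, 76) = -9900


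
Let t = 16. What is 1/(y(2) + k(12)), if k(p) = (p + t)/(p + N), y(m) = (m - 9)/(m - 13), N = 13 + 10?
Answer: 55/79 ≈ 0.69620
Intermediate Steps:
N = 23
y(m) = (-9 + m)/(-13 + m)
k(p) = (16 + p)/(23 + p) (k(p) = (p + 16)/(p + 23) = (16 + p)/(23 + p))
1/(y(2) + k(12)) = 1/((-9 + 2)/(-13 + 2) + (16 + 12)/(23 + 12)) = 1/(-7/(-11) + 28/35) = 1/(-1/11*(-7) + (1/35)*28) = 1/(7/11 + ⅘) = 1/(79/55) = 55/79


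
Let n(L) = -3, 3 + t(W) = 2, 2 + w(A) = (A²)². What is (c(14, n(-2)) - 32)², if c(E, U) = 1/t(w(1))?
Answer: 1089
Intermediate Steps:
w(A) = -2 + A⁴ (w(A) = -2 + (A²)² = -2 + A⁴)
t(W) = -1 (t(W) = -3 + 2 = -1)
c(E, U) = -1 (c(E, U) = 1/(-1) = -1)
(c(14, n(-2)) - 32)² = (-1 - 32)² = (-33)² = 1089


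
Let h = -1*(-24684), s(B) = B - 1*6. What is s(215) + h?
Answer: 24893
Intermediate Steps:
s(B) = -6 + B (s(B) = B - 6 = -6 + B)
h = 24684
s(215) + h = (-6 + 215) + 24684 = 209 + 24684 = 24893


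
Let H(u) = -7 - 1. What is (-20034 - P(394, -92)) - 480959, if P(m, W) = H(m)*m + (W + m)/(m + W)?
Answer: -497842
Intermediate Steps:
H(u) = -8
P(m, W) = 1 - 8*m (P(m, W) = -8*m + (W + m)/(m + W) = -8*m + (W + m)/(W + m) = -8*m + 1 = 1 - 8*m)
(-20034 - P(394, -92)) - 480959 = (-20034 - (1 - 8*394)) - 480959 = (-20034 - (1 - 3152)) - 480959 = (-20034 - 1*(-3151)) - 480959 = (-20034 + 3151) - 480959 = -16883 - 480959 = -497842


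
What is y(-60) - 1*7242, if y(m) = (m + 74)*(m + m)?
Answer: -8922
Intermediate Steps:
y(m) = 2*m*(74 + m) (y(m) = (74 + m)*(2*m) = 2*m*(74 + m))
y(-60) - 1*7242 = 2*(-60)*(74 - 60) - 1*7242 = 2*(-60)*14 - 7242 = -1680 - 7242 = -8922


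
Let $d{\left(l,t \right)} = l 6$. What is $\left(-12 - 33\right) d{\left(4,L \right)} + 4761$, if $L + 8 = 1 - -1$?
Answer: $3681$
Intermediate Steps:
$L = -6$ ($L = -8 + \left(1 - -1\right) = -8 + \left(1 + 1\right) = -8 + 2 = -6$)
$d{\left(l,t \right)} = 6 l$
$\left(-12 - 33\right) d{\left(4,L \right)} + 4761 = \left(-12 - 33\right) 6 \cdot 4 + 4761 = \left(-45\right) 24 + 4761 = -1080 + 4761 = 3681$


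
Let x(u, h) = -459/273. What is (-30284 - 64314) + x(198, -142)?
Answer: -8608571/91 ≈ -94600.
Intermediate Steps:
x(u, h) = -153/91 (x(u, h) = -459*1/273 = -153/91)
(-30284 - 64314) + x(198, -142) = (-30284 - 64314) - 153/91 = -94598 - 153/91 = -8608571/91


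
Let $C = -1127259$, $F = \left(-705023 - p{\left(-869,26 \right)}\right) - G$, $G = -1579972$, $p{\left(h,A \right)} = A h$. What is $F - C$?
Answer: $2024802$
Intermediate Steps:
$F = 897543$ ($F = \left(-705023 - 26 \left(-869\right)\right) - -1579972 = \left(-705023 - -22594\right) + 1579972 = \left(-705023 + 22594\right) + 1579972 = -682429 + 1579972 = 897543$)
$F - C = 897543 - -1127259 = 897543 + 1127259 = 2024802$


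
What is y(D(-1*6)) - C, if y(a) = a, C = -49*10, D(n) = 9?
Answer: 499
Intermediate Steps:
C = -490
y(D(-1*6)) - C = 9 - 1*(-490) = 9 + 490 = 499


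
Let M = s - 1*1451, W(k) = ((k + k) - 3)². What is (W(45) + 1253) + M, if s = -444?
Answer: 6927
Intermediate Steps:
W(k) = (-3 + 2*k)² (W(k) = (2*k - 3)² = (-3 + 2*k)²)
M = -1895 (M = -444 - 1*1451 = -444 - 1451 = -1895)
(W(45) + 1253) + M = ((-3 + 2*45)² + 1253) - 1895 = ((-3 + 90)² + 1253) - 1895 = (87² + 1253) - 1895 = (7569 + 1253) - 1895 = 8822 - 1895 = 6927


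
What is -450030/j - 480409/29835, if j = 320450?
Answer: -15146942/865215 ≈ -17.507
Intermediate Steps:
-450030/j - 480409/29835 = -450030/320450 - 480409/29835 = -450030*1/320450 - 480409*1/29835 = -45003/32045 - 480409/29835 = -15146942/865215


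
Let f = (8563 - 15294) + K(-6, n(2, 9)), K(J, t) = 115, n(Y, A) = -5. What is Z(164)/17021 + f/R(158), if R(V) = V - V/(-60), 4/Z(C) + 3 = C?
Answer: -543910801604/13205896039 ≈ -41.187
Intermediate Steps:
Z(C) = 4/(-3 + C)
R(V) = 61*V/60 (R(V) = V - V*(-1)/60 = V - (-1)*V/60 = V + V/60 = 61*V/60)
f = -6616 (f = (8563 - 15294) + 115 = -6731 + 115 = -6616)
Z(164)/17021 + f/R(158) = (4/(-3 + 164))/17021 - 6616/((61/60)*158) = (4/161)*(1/17021) - 6616/4819/30 = (4*(1/161))*(1/17021) - 6616*30/4819 = (4/161)*(1/17021) - 198480/4819 = 4/2740381 - 198480/4819 = -543910801604/13205896039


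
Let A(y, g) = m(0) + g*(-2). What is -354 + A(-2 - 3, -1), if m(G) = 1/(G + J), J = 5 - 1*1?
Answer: -1407/4 ≈ -351.75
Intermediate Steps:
J = 4 (J = 5 - 1 = 4)
m(G) = 1/(4 + G) (m(G) = 1/(G + 4) = 1/(4 + G))
A(y, g) = ¼ - 2*g (A(y, g) = 1/(4 + 0) + g*(-2) = 1/4 - 2*g = ¼ - 2*g)
-354 + A(-2 - 3, -1) = -354 + (¼ - 2*(-1)) = -354 + (¼ + 2) = -354 + 9/4 = -1407/4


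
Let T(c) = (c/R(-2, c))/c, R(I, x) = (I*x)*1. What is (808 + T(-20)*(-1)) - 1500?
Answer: -27681/40 ≈ -692.03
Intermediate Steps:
R(I, x) = I*x
T(c) = -1/(2*c) (T(c) = (c/((-2*c)))/c = (c*(-1/(2*c)))/c = -1/(2*c))
(808 + T(-20)*(-1)) - 1500 = (808 - 1/2/(-20)*(-1)) - 1500 = (808 - 1/2*(-1/20)*(-1)) - 1500 = (808 + (1/40)*(-1)) - 1500 = (808 - 1/40) - 1500 = 32319/40 - 1500 = -27681/40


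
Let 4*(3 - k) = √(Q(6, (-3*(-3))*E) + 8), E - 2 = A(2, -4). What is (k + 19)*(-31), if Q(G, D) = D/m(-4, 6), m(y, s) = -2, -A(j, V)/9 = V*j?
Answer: -682 + 155*I*√13/4 ≈ -682.0 + 139.72*I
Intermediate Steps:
A(j, V) = -9*V*j
E = 74 (E = 2 - 9*(-4)*2 = 2 + 72 = 74)
Q(G, D) = -D/2 (Q(G, D) = D/(-2) = D*(-½) = -D/2)
k = 3 - 5*I*√13/4 (k = 3 - √(-(-3*(-3))*74/2 + 8)/4 = 3 - √(-9*74/2 + 8)/4 = 3 - √(-½*666 + 8)/4 = 3 - √(-333 + 8)/4 = 3 - 5*I*√13/4 ≈ 3.0 - 4.5069*I)
(k + 19)*(-31) = ((3 - 5*I*√13/4) + 19)*(-31) = (22 - 5*I*√13/4)*(-31) = -682 + 155*I*√13/4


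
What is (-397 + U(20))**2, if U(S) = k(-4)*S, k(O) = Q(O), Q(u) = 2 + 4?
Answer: 76729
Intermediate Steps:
Q(u) = 6
k(O) = 6
U(S) = 6*S
(-397 + U(20))**2 = (-397 + 6*20)**2 = (-397 + 120)**2 = (-277)**2 = 76729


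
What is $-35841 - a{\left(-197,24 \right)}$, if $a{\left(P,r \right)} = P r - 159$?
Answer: $-30954$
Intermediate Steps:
$a{\left(P,r \right)} = -159 + P r$
$-35841 - a{\left(-197,24 \right)} = -35841 - \left(-159 - 4728\right) = -35841 - -4887 = -35841 + 4887 = -30954$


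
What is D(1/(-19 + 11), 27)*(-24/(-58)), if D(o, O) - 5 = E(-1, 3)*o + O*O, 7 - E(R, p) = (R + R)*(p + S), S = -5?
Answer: 17607/58 ≈ 303.57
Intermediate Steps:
E(R, p) = 7 - 2*R*(-5 + p) (E(R, p) = 7 - (R + R)*(p - 5) = 7 - 2*R*(-5 + p))
D(o, O) = 5 + O**2 + 3*o (D(o, O) = 5 + ((7 + 10*(-1) - 2*(-1)*3)*o + O*O) = 5 + ((7 - 10 + 6)*o + O**2) = 5 + (3*o + O**2) = 5 + (O**2 + 3*o) = 5 + O**2 + 3*o)
D(1/(-19 + 11), 27)*(-24/(-58)) = (5 + 27**2 + 3/(-19 + 11))*(-24/(-58)) = (5 + 729 + 3/(-8))*(-24*(-1/58)) = (5 + 729 + 3*(-1/8))*(12/29) = (5 + 729 - 3/8)*(12/29) = (5869/8)*(12/29) = 17607/58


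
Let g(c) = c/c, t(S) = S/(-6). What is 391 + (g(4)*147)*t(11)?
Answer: 243/2 ≈ 121.50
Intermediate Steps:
t(S) = -S/6 (t(S) = S*(-1/6) = -S/6)
g(c) = 1
391 + (g(4)*147)*t(11) = 391 + (1*147)*(-1/6*11) = 391 + 147*(-11/6) = 391 - 539/2 = 243/2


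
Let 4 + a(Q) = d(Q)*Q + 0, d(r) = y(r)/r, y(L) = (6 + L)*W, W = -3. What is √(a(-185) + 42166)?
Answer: √42699 ≈ 206.64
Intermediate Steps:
y(L) = -18 - 3*L (y(L) = (6 + L)*(-3) = -18 - 3*L)
d(r) = (-18 - 3*r)/r
a(Q) = -4 + Q*(-3 - 18/Q) (a(Q) = -4 + ((-3 - 18/Q)*Q + 0) = -4 + (Q*(-3 - 18/Q) + 0) = -4 + Q*(-3 - 18/Q))
√(a(-185) + 42166) = √((-22 - 3*(-185)) + 42166) = √((-22 + 555) + 42166) = √(533 + 42166) = √42699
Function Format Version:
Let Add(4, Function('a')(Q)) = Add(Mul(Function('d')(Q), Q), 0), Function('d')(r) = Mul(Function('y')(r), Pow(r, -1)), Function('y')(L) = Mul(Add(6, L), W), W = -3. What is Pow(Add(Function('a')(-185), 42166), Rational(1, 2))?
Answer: Pow(42699, Rational(1, 2)) ≈ 206.64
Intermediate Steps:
Function('y')(L) = Add(-18, Mul(-3, L)) (Function('y')(L) = Mul(Add(6, L), -3) = Add(-18, Mul(-3, L)))
Function('d')(r) = Mul(Pow(r, -1), Add(-18, Mul(-3, r))) (Function('d')(r) = Mul(Add(-18, Mul(-3, r)), Pow(r, -1)) = Mul(Pow(r, -1), Add(-18, Mul(-3, r))))
Function('a')(Q) = Add(-4, Mul(Q, Add(-3, Mul(-18, Pow(Q, -1))))) (Function('a')(Q) = Add(-4, Add(Mul(Add(-3, Mul(-18, Pow(Q, -1))), Q), 0)) = Add(-4, Add(Mul(Q, Add(-3, Mul(-18, Pow(Q, -1)))), 0)) = Add(-4, Mul(Q, Add(-3, Mul(-18, Pow(Q, -1))))))
Pow(Add(Function('a')(-185), 42166), Rational(1, 2)) = Pow(Add(Add(-22, Mul(-3, -185)), 42166), Rational(1, 2)) = Pow(Add(Add(-22, 555), 42166), Rational(1, 2)) = Pow(Add(533, 42166), Rational(1, 2)) = Pow(42699, Rational(1, 2))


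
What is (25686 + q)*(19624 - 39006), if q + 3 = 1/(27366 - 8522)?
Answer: -4690157660023/9422 ≈ -4.9779e+8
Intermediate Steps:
q = -56531/18844 (q = -3 + 1/(27366 - 8522) = -3 + 1/18844 = -56531/18844 ≈ -2.9999)
(25686 + q)*(19624 - 39006) = (25686 - 56531/18844)*(19624 - 39006) = (483970453/18844)*(-19382) = -4690157660023/9422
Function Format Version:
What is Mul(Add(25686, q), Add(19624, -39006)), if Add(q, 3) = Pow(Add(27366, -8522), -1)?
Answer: Rational(-4690157660023, 9422) ≈ -4.9779e+8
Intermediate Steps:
q = Rational(-56531, 18844) (q = Add(-3, Pow(Add(27366, -8522), -1)) = Add(-3, Pow(18844, -1)) = Add(-3, Rational(1, 18844)) = Rational(-56531, 18844) ≈ -2.9999)
Mul(Add(25686, q), Add(19624, -39006)) = Mul(Add(25686, Rational(-56531, 18844)), Add(19624, -39006)) = Mul(Rational(483970453, 18844), -19382) = Rational(-4690157660023, 9422)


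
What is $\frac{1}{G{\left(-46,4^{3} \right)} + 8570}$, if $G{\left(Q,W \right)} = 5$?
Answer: $\frac{1}{8575} \approx 0.00011662$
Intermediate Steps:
$\frac{1}{G{\left(-46,4^{3} \right)} + 8570} = \frac{1}{5 + 8570} = \frac{1}{8575}$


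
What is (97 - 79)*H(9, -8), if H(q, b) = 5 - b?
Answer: 234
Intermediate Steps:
(97 - 79)*H(9, -8) = (97 - 79)*(5 - 1*(-8)) = 18*(5 + 8) = 18*13 = 234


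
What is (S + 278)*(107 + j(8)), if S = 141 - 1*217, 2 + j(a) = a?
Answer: 22826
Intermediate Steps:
j(a) = -2 + a
S = -76 (S = 141 - 217 = -76)
(S + 278)*(107 + j(8)) = (-76 + 278)*(107 + (-2 + 8)) = 202*(107 + 6) = 202*113 = 22826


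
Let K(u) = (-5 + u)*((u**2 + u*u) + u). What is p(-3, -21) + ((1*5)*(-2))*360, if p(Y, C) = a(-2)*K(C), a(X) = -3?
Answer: 63558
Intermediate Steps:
K(u) = (-5 + u)*(u + 2*u**2) (K(u) = (-5 + u)*((u**2 + u**2) + u) = (-5 + u)*(2*u**2 + u) = (-5 + u)*(u + 2*u**2))
p(Y, C) = -3*C*(-5 - 9*C + 2*C**2)
p(-3, -21) + ((1*5)*(-2))*360 = 3*(-21)*(5 - 2*(-21)**2 + 9*(-21)) + ((1*5)*(-2))*360 = 3*(-21)*(5 - 2*441 - 189) + (5*(-2))*360 = 3*(-21)*(5 - 882 - 189) - 10*360 = 3*(-21)*(-1066) - 3600 = 67158 - 3600 = 63558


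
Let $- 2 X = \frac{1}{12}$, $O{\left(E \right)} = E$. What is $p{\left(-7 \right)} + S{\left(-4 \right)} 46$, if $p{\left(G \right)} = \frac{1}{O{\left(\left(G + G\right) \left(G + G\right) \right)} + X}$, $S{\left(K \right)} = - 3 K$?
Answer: $\frac{2596080}{4703} \approx 552.0$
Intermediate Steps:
$X = - \frac{1}{24}$ ($X = - \frac{1}{2 \cdot 12} = \left(- \frac{1}{2}\right) \frac{1}{12} = - \frac{1}{24} \approx -0.041667$)
$p{\left(G \right)} = \frac{1}{- \frac{1}{24} + 4 G^{2}}$ ($p{\left(G \right)} = \frac{1}{\left(G + G\right) \left(G + G\right) - \frac{1}{24}} = \frac{1}{2 G 2 G - \frac{1}{24}} = \frac{1}{4 G^{2} - \frac{1}{24}} = \frac{1}{- \frac{1}{24} + 4 G^{2}}$)
$p{\left(-7 \right)} + S{\left(-4 \right)} 46 = \frac{24}{-1 + 96 \left(-7\right)^{2}} + \left(-3\right) \left(-4\right) 46 = \frac{24}{-1 + 96 \cdot 49} + 12 \cdot 46 = \frac{24}{-1 + 4704} + 552 = \frac{24}{4703} + 552 = \frac{2596080}{4703}$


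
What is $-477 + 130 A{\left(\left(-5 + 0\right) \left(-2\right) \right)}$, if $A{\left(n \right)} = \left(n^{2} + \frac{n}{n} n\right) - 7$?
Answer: $12913$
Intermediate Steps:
$A{\left(n \right)} = -7 + n + n^{2}$ ($A{\left(n \right)} = \left(n^{2} + 1 n\right) - 7 = \left(n^{2} + n\right) - 7 = \left(n + n^{2}\right) - 7 = -7 + n + n^{2}$)
$-477 + 130 A{\left(\left(-5 + 0\right) \left(-2\right) \right)} = -477 + 130 \left(-7 + \left(-5 + 0\right) \left(-2\right) + \left(\left(-5 + 0\right) \left(-2\right)\right)^{2}\right) = -477 + 130 \left(-7 - -10 + \left(\left(-5\right) \left(-2\right)\right)^{2}\right) = -477 + 130 \left(-7 + 10 + 10^{2}\right) = -477 + 130 \left(-7 + 10 + 100\right) = -477 + 130 \cdot 103 = -477 + 13390 = 12913$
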